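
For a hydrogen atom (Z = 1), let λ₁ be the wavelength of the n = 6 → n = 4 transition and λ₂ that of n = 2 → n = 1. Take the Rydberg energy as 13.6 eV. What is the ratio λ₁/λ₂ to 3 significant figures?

λ ∝ 1/ΔE ∝ 1/(1/n_f² − 1/n_i²), and the Z² and hc factors cancel in the ratio.
λ₁/λ₂ = (1/1² − 1/2²)/(1/4² − 1/6²) = 0.7500/0.03472 = 21.6.

21.6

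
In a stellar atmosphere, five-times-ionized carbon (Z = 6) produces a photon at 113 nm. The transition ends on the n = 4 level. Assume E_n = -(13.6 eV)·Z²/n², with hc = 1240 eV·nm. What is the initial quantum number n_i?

The photon energy is ΔE = hc/λ = 1240 / 113 = 10.97 eV.
With Z = 6, ΔE = 489.6 × (1/n_f² − 1/n_i²), so 1/n_f² − 1/n_i² = 0.02241.
With n_f = 4: 1/n_i² = 1/16 − 0.02241 = 0.04009, so n_i ≈ 4.99.

n_i = 5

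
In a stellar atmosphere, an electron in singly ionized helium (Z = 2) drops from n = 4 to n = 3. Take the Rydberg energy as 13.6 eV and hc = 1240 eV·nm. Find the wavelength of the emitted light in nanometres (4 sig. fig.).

468.9 nm

For Z = 2 the level energies scale as Z², so the effective Rydberg energy is 13.6 × 4 = 54.40 eV.
ΔE = 54.40 × (1/3² − 1/4²) = 54.40 × 0.04861 = 2.644 eV.
λ = hc/ΔE = 1240 / 2.644 = 468.9 nm.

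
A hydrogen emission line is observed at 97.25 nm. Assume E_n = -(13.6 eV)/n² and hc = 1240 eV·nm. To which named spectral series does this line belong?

Lyman

ΔE = 1240/97.25 = 12.75 eV.
This matches 13.6 × (1/1² − 1/4²), so n_f = 1: the Lyman series.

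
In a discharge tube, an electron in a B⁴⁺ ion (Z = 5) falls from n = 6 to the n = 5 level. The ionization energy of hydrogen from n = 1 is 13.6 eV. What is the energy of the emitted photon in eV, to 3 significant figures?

The Bohr energies scale as Z², so for Z = 5: E_n = −340.0/n² eV.
E_6 = −340.0/36 = −9.444 eV and E_5 = −340.0/25 = −13.60 eV.
The photon energy is |E_6 − E_5| = 4.16 eV.

4.16 eV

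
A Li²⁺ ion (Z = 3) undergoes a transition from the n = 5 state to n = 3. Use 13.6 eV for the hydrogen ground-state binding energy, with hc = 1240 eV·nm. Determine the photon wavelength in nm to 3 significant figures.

For Z = 3 the level energies scale as Z², so the effective Rydberg energy is 13.6 × 9 = 122.4 eV.
ΔE = 122.4 × (1/3² − 1/5²) = 122.4 × 0.07111 = 8.704 eV.
λ = hc/ΔE = 1240 / 8.704 = 142 nm.

142 nm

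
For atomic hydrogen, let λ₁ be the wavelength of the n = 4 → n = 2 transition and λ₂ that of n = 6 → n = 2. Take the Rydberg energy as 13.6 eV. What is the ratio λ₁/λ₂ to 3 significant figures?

1.19

λ ∝ 1/ΔE ∝ 1/(1/n_f² − 1/n_i²), and the Z² and hc factors cancel in the ratio.
λ₁/λ₂ = (1/2² − 1/6²)/(1/2² − 1/4²) = 0.2222/0.1875 = 1.19.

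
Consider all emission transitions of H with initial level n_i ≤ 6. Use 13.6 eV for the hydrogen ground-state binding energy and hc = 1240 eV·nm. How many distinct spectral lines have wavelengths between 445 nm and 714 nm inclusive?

Enumerate all n_i → n_f pairs with 1 ≤ n_f < n_i ≤ 6 and compute λ = 1240 / [13.6·1·(1/n_f² − 1/n_i²)].
Lines falling in [445, 714] nm: 4→2 (486.3 nm), 3→2 (656.5 nm).

2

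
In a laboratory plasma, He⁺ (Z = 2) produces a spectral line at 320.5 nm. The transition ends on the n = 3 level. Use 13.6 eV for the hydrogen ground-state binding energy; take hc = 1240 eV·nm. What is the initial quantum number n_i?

The photon energy is ΔE = hc/λ = 1240 / 320.5 = 3.869 eV.
With Z = 2, ΔE = 54.40 × (1/n_f² − 1/n_i²), so 1/n_f² − 1/n_i² = 0.07112.
With n_f = 3: 1/n_i² = 1/9 − 0.07112 = 0.03999, so n_i ≈ 5.00.

n_i = 5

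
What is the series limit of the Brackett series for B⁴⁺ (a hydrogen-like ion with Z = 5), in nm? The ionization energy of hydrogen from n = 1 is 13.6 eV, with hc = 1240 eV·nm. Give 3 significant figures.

58.4 nm

The Brackett series has lower level n_f = 4; the series limit corresponds to n_i → ∞.
ΔE_max = 13.6 × 25 / 4² = 21.25 eV.
λ_min = 1240 / 21.25 = 58.4 nm.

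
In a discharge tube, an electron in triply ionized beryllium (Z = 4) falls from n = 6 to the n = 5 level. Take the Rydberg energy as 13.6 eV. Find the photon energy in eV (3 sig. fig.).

The Bohr energies scale as Z², so for Z = 4: E_n = −217.6/n² eV.
E_6 = −217.6/36 = −6.044 eV and E_5 = −217.6/25 = −8.704 eV.
The photon energy is |E_6 − E_5| = 2.66 eV.

2.66 eV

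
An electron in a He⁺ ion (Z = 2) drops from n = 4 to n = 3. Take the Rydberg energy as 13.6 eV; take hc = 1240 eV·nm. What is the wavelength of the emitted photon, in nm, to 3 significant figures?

469 nm

For Z = 2 the level energies scale as Z², so the effective Rydberg energy is 13.6 × 4 = 54.40 eV.
ΔE = 54.40 × (1/3² − 1/4²) = 54.40 × 0.04861 = 2.644 eV.
λ = hc/ΔE = 1240 / 2.644 = 469 nm.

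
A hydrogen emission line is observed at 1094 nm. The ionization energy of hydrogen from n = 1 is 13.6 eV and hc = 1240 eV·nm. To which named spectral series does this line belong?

Paschen

ΔE = 1240/1094 = 1.133 eV.
This matches 13.6 × (1/3² − 1/6²), so n_f = 3: the Paschen series.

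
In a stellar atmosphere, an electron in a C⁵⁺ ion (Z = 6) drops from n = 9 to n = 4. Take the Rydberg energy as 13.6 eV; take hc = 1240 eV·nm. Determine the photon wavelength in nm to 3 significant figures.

50.5 nm

For Z = 6 the level energies scale as Z², so the effective Rydberg energy is 13.6 × 36 = 489.6 eV.
ΔE = 489.6 × (1/4² − 1/9²) = 489.6 × 0.05015 = 24.56 eV.
λ = hc/ΔE = 1240 / 24.56 = 50.5 nm.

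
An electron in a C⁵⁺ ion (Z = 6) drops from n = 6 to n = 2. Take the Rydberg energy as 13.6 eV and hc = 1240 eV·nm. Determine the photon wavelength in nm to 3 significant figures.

11.4 nm

For Z = 6 the level energies scale as Z², so the effective Rydberg energy is 13.6 × 36 = 489.6 eV.
ΔE = 489.6 × (1/2² − 1/6²) = 489.6 × 0.2222 = 108.8 eV.
λ = hc/ΔE = 1240 / 108.8 = 11.4 nm.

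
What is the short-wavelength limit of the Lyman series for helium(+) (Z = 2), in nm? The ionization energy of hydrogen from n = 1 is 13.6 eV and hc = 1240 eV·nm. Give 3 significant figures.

The Lyman series has lower level n_f = 1; the series limit corresponds to n_i → ∞.
ΔE_max = 13.6 × 4 / 1² = 54.40 eV.
λ_min = 1240 / 54.40 = 22.8 nm.

22.8 nm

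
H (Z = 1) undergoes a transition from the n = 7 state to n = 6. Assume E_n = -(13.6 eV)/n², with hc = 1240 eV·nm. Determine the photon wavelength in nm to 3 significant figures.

ΔE = 13.60 × (1/6² − 1/7²) = 13.60 × 0.007370 = 0.1002 eV.
λ = hc/ΔE = 1240 / 0.1002 = 12400 nm.

12400 nm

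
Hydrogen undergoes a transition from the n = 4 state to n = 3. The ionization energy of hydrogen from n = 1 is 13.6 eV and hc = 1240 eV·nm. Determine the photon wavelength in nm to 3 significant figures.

1880 nm

ΔE = 13.60 × (1/3² − 1/4²) = 13.60 × 0.04861 = 0.6611 eV.
λ = hc/ΔE = 1240 / 0.6611 = 1880 nm.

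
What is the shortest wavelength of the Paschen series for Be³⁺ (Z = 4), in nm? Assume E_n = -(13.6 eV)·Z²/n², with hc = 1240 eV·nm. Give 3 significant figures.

The Paschen series has lower level n_f = 3; the series limit corresponds to n_i → ∞.
ΔE_max = 13.6 × 16 / 3² = 24.18 eV.
λ_min = 1240 / 24.18 = 51.3 nm.

51.3 nm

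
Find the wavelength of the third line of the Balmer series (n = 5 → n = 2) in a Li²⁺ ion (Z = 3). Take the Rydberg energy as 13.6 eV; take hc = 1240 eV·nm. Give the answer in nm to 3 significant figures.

48.2 nm

The Balmer series terminates on n_f = 2; the third line has n_i = 2+3 = 5.
ΔE = 122.4 × (1/2² − 1/5²) = 25.70 eV.
λ = 1240 / 25.70 = 48.2 nm.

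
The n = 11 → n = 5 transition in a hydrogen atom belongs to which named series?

Pfund

The series is set by the lower level: n_f = 5 is the Pfund series.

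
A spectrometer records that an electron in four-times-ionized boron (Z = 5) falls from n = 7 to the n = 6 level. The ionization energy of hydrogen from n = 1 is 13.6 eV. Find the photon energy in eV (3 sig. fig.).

The Bohr energies scale as Z², so for Z = 5: E_n = −340.0/n² eV.
E_7 = −340.0/49 = −6.939 eV and E_6 = −340.0/36 = −9.444 eV.
The photon energy is |E_7 − E_6| = 2.51 eV.

2.51 eV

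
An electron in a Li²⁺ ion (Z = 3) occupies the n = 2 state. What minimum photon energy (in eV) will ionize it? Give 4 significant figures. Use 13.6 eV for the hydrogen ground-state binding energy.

30.60 eV

E_n = −13.6 Z²/n² = −122.4/n² eV for Z = 3.
E_2 = −122.4/4 = −30.60 eV, so ionization (to E = 0) requires 30.60 eV.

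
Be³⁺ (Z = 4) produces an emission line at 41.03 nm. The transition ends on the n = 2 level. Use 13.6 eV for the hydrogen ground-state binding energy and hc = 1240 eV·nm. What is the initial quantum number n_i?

n_i = 3

The photon energy is ΔE = hc/λ = 1240 / 41.03 = 30.22 eV.
With Z = 4, ΔE = 217.6 × (1/n_f² − 1/n_i²), so 1/n_f² − 1/n_i² = 0.1389.
With n_f = 2: 1/n_i² = 1/4 − 0.1389 = 0.1111, so n_i ≈ 3.00.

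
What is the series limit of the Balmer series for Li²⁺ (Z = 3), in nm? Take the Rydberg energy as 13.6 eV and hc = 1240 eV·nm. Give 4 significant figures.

The Balmer series has lower level n_f = 2; the series limit corresponds to n_i → ∞.
ΔE_max = 13.6 × 9 / 2² = 30.60 eV.
λ_min = 1240 / 30.60 = 40.52 nm.

40.52 nm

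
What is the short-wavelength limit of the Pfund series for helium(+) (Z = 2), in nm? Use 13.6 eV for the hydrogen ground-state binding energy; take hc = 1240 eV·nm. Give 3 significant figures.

570 nm

The Pfund series has lower level n_f = 5; the series limit corresponds to n_i → ∞.
ΔE_max = 13.6 × 4 / 5² = 2.176 eV.
λ_min = 1240 / 2.176 = 570 nm.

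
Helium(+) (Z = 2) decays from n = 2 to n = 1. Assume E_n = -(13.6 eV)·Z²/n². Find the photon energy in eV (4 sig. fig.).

The Bohr energies scale as Z², so for Z = 2: E_n = −54.40/n² eV.
E_2 = −54.40/4 = −13.60 eV and E_1 = −54.40/1 = −54.40 eV.
The photon energy is |E_2 − E_1| = 40.80 eV.

40.80 eV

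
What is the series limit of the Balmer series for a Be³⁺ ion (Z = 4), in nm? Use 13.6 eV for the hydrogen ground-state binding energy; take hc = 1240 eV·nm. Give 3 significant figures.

22.8 nm

The Balmer series has lower level n_f = 2; the series limit corresponds to n_i → ∞.
ΔE_max = 13.6 × 16 / 2² = 54.40 eV.
λ_min = 1240 / 54.40 = 22.8 nm.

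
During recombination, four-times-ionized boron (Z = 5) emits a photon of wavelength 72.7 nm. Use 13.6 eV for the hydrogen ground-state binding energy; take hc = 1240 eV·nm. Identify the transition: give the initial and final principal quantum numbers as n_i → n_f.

n_i = 9, n_f = 4

The photon energy is ΔE = hc/λ = 1240 / 72.7 = 17.06 eV.
With Z = 5, ΔE = 340.0 × (1/n_f² − 1/n_i²), so 1/n_f² − 1/n_i² = 0.05017.
Trying n_f = 4 gives 1/n_i² = 0.01233, i.e. n_i ≈ 9; this pair matches.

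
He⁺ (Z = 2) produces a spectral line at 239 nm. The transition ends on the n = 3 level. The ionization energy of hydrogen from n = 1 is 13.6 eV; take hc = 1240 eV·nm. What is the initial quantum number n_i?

n_i = 8

The photon energy is ΔE = hc/λ = 1240 / 239 = 5.188 eV.
With Z = 2, ΔE = 54.40 × (1/n_f² − 1/n_i²), so 1/n_f² − 1/n_i² = 0.09537.
With n_f = 3: 1/n_i² = 1/9 − 0.09537 = 0.01574, so n_i ≈ 7.97.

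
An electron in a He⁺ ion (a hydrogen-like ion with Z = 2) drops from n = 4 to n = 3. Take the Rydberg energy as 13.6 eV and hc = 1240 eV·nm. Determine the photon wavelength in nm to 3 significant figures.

For Z = 2 the level energies scale as Z², so the effective Rydberg energy is 13.6 × 4 = 54.40 eV.
ΔE = 54.40 × (1/3² − 1/4²) = 54.40 × 0.04861 = 2.644 eV.
λ = hc/ΔE = 1240 / 2.644 = 469 nm.

469 nm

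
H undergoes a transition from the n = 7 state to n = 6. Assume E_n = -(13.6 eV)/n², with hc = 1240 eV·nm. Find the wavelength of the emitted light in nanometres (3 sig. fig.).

12400 nm

ΔE = 13.60 × (1/6² − 1/7²) = 13.60 × 0.007370 = 0.1002 eV.
λ = hc/ΔE = 1240 / 0.1002 = 12400 nm.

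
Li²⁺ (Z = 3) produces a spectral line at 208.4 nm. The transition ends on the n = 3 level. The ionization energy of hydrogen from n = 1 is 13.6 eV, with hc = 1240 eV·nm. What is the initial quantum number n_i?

The photon energy is ΔE = hc/λ = 1240 / 208.4 = 5.950 eV.
With Z = 3, ΔE = 122.4 × (1/n_f² − 1/n_i²), so 1/n_f² − 1/n_i² = 0.04861.
With n_f = 3: 1/n_i² = 1/9 − 0.04861 = 0.06250, so n_i ≈ 4.00.

n_i = 4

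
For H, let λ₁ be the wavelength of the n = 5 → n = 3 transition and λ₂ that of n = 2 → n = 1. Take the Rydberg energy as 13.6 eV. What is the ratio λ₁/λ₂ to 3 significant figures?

λ ∝ 1/ΔE ∝ 1/(1/n_f² − 1/n_i²), and the Z² and hc factors cancel in the ratio.
λ₁/λ₂ = (1/1² − 1/2²)/(1/3² − 1/5²) = 0.7500/0.07111 = 10.5.

10.5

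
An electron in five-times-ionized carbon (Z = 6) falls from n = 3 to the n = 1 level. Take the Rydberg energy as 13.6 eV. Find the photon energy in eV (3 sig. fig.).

The Bohr energies scale as Z², so for Z = 6: E_n = −489.6/n² eV.
E_3 = −489.6/9 = −54.40 eV and E_1 = −489.6/1 = −489.6 eV.
The photon energy is |E_3 − E_1| = 435 eV.

435 eV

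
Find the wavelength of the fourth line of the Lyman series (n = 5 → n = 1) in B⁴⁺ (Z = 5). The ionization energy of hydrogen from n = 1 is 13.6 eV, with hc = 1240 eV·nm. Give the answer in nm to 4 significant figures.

The Lyman series terminates on n_f = 1; the fourth line has n_i = 1+4 = 5.
ΔE = 340.0 × (1/1² − 1/5²) = 326.4 eV.
λ = 1240 / 326.4 = 3.799 nm.

3.799 nm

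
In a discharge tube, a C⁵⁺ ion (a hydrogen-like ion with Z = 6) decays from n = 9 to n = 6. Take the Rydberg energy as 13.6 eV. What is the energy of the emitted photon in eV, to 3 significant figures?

7.56 eV

The Bohr energies scale as Z², so for Z = 6: E_n = −489.6/n² eV.
E_9 = −489.6/81 = −6.044 eV and E_6 = −489.6/36 = −13.60 eV.
The photon energy is |E_9 − E_6| = 7.56 eV.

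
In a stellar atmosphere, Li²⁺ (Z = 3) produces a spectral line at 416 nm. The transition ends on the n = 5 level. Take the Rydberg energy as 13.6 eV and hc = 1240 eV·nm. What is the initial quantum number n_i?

The photon energy is ΔE = hc/λ = 1240 / 416 = 2.981 eV.
With Z = 3, ΔE = 122.4 × (1/n_f² − 1/n_i²), so 1/n_f² − 1/n_i² = 0.02435.
With n_f = 5: 1/n_i² = 1/25 − 0.02435 = 0.01565, so n_i ≈ 7.99.

n_i = 8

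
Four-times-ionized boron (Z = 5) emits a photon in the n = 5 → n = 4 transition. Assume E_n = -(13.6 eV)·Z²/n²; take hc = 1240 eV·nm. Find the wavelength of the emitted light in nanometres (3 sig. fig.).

162 nm

For Z = 5 the level energies scale as Z², so the effective Rydberg energy is 13.6 × 25 = 340.0 eV.
ΔE = 340.0 × (1/4² − 1/5²) = 340.0 × 0.02250 = 7.650 eV.
λ = hc/ΔE = 1240 / 7.650 = 162 nm.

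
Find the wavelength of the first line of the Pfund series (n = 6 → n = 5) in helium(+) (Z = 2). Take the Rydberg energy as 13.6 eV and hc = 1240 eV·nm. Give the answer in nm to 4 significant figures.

The Pfund series terminates on n_f = 5; the first line has n_i = 5+1 = 6.
ΔE = 54.40 × (1/5² − 1/6²) = 0.6649 eV.
λ = 1240 / 0.6649 = 1865 nm.

1865 nm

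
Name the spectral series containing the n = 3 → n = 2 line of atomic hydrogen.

The series is set by the lower level: n_f = 2 is the Balmer series.

Balmer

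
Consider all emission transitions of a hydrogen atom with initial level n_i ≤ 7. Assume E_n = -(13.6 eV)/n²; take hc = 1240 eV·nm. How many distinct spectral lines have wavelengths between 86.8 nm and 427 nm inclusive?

Enumerate all n_i → n_f pairs with 1 ≤ n_f < n_i ≤ 7 and compute λ = 1240 / [13.6·1·(1/n_f² − 1/n_i²)].
Lines falling in [86.8, 427] nm: 7→1 (93.08 nm), 6→1 (93.78 nm), 5→1 (94.98 nm), 4→1 (97.25 nm), 3→1 (102.6 nm), 2→1 (121.6 nm), 7→2 (397.1 nm), 6→2 (410.3 nm).

8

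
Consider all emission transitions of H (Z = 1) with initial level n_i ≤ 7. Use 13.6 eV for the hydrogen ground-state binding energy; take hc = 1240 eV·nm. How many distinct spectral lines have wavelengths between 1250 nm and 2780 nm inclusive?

Enumerate all n_i → n_f pairs with 1 ≤ n_f < n_i ≤ 7 and compute λ = 1240 / [13.6·1·(1/n_f² − 1/n_i²)].
Lines falling in [1250, 2780] nm: 5→3 (1282 nm), 4→3 (1876 nm), 7→4 (2166 nm), 6→4 (2626 nm).

4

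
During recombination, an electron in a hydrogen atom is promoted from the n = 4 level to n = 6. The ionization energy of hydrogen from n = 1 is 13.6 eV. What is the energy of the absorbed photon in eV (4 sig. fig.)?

E_6 = −13.60/36 = −0.3778 eV and E_4 = −13.60/16 = −0.8500 eV.
The photon energy is |E_6 − E_4| = 0.4722 eV.

0.4722 eV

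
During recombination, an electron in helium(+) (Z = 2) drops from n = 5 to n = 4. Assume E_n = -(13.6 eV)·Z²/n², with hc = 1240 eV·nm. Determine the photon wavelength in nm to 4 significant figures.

For Z = 2 the level energies scale as Z², so the effective Rydberg energy is 13.6 × 4 = 54.40 eV.
ΔE = 54.40 × (1/4² − 1/5²) = 54.40 × 0.02250 = 1.224 eV.
λ = hc/ΔE = 1240 / 1.224 = 1013 nm.

1013 nm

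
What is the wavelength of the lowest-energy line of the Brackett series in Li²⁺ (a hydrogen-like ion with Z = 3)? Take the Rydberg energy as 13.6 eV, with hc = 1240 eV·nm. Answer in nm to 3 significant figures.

450 nm

The Brackett series terminates on n_f = 4; the first line has n_i = 4+1 = 5.
ΔE = 122.4 × (1/4² − 1/5²) = 2.754 eV.
λ = 1240 / 2.754 = 450 nm.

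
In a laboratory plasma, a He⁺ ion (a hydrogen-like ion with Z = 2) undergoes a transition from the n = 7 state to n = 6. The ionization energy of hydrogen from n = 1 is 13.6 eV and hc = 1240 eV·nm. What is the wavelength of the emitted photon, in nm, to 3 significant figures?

3090 nm

For Z = 2 the level energies scale as Z², so the effective Rydberg energy is 13.6 × 4 = 54.40 eV.
ΔE = 54.40 × (1/6² − 1/7²) = 54.40 × 0.007370 = 0.4009 eV.
λ = hc/ΔE = 1240 / 0.4009 = 3090 nm.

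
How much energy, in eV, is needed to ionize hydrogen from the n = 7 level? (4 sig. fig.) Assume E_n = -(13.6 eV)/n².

0.2776 eV

E_7 = −13.60/49 = −0.2776 eV, so ionization (to E = 0) requires 0.2776 eV.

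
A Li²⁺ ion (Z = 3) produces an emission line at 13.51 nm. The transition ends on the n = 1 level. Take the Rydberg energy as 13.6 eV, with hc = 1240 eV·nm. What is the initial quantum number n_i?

The photon energy is ΔE = hc/λ = 1240 / 13.51 = 91.78 eV.
With Z = 3, ΔE = 122.4 × (1/n_f² − 1/n_i²), so 1/n_f² − 1/n_i² = 0.7499.
With n_f = 1: 1/n_i² = 1/1 − 0.7499 = 0.2501, so n_i ≈ 2.00.

n_i = 2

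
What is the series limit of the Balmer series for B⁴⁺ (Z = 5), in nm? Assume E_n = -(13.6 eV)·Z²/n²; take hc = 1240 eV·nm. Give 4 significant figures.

14.59 nm

The Balmer series has lower level n_f = 2; the series limit corresponds to n_i → ∞.
ΔE_max = 13.6 × 25 / 2² = 85.00 eV.
λ_min = 1240 / 85.00 = 14.59 nm.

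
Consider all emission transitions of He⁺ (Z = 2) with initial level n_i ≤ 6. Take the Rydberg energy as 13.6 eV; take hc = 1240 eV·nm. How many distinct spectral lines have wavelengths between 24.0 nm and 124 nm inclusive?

Enumerate all n_i → n_f pairs with 1 ≤ n_f < n_i ≤ 6 and compute λ = 1240 / [13.6·4·(1/n_f² − 1/n_i²)].
Lines falling in [24.0, 124] nm: 4→1 (24.31 nm), 3→1 (25.64 nm), 2→1 (30.39 nm), 6→2 (102.6 nm), 5→2 (108.5 nm), 4→2 (121.6 nm).

6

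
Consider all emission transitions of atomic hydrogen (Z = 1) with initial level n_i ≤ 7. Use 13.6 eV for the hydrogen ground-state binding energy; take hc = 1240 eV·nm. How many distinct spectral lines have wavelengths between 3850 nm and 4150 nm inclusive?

Enumerate all n_i → n_f pairs with 1 ≤ n_f < n_i ≤ 7 and compute λ = 1240 / [13.6·1·(1/n_f² − 1/n_i²)].
Lines falling in [3850, 4150] nm: 5→4 (4052 nm).

1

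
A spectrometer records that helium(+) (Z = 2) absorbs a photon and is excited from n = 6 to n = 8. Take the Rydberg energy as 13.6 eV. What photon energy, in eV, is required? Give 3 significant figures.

0.661 eV

The Bohr energies scale as Z², so for Z = 2: E_n = −54.40/n² eV.
E_8 = −54.40/64 = −0.8500 eV and E_6 = −54.40/36 = −1.511 eV.
The photon energy is |E_8 − E_6| = 0.661 eV.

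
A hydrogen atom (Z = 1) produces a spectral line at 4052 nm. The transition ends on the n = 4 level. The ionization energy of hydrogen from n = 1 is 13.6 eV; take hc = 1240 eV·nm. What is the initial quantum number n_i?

The photon energy is ΔE = hc/λ = 1240 / 4052 = 0.3060 eV.
With Z = 1, ΔE = 13.60 × (1/n_f² − 1/n_i²), so 1/n_f² − 1/n_i² = 0.02250.
With n_f = 4: 1/n_i² = 1/16 − 0.02250 = 0.04000, so n_i ≈ 5.00.

n_i = 5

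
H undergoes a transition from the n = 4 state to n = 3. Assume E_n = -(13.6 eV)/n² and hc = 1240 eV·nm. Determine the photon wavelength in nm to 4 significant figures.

ΔE = 13.60 × (1/3² − 1/4²) = 13.60 × 0.04861 = 0.6611 eV.
λ = hc/ΔE = 1240 / 0.6611 = 1876 nm.
This line belongs to the Paschen series.

1876 nm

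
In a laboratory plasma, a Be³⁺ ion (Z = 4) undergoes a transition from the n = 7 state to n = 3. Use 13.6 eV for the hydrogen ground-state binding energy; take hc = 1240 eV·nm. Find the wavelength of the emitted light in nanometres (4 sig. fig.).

For Z = 4 the level energies scale as Z², so the effective Rydberg energy is 13.6 × 16 = 217.6 eV.
ΔE = 217.6 × (1/3² − 1/7²) = 217.6 × 0.09070 = 19.74 eV.
λ = hc/ΔE = 1240 / 19.74 = 62.83 nm.

62.83 nm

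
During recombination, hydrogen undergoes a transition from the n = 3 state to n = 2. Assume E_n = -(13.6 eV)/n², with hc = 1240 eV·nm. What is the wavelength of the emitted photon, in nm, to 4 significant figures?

ΔE = 13.60 × (1/2² − 1/3²) = 13.60 × 0.1389 = 1.889 eV.
λ = hc/ΔE = 1240 / 1.889 = 656.5 nm.
This line belongs to the Balmer series.

656.5 nm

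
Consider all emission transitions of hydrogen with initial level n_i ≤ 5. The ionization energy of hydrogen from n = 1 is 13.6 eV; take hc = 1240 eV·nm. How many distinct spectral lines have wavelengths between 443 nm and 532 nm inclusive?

1

Enumerate all n_i → n_f pairs with 1 ≤ n_f < n_i ≤ 5 and compute λ = 1240 / [13.6·1·(1/n_f² − 1/n_i²)].
Lines falling in [443, 532] nm: 4→2 (486.3 nm).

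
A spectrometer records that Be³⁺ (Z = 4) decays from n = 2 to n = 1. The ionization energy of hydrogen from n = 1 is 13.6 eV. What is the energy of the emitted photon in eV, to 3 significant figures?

163 eV

The Bohr energies scale as Z², so for Z = 4: E_n = −217.6/n² eV.
E_2 = −217.6/4 = −54.40 eV and E_1 = −217.6/1 = −217.6 eV.
The photon energy is |E_2 − E_1| = 163 eV.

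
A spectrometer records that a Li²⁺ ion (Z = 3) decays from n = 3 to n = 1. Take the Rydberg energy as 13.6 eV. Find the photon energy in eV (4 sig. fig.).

The Bohr energies scale as Z², so for Z = 3: E_n = −122.4/n² eV.
E_3 = −122.4/9 = −13.60 eV and E_1 = −122.4/1 = −122.4 eV.
The photon energy is |E_3 − E_1| = 108.8 eV.

108.8 eV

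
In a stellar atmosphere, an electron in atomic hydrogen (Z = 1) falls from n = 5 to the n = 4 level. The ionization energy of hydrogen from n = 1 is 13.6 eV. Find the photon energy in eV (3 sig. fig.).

0.306 eV

E_5 = −13.60/25 = −0.5440 eV and E_4 = −13.60/16 = −0.8500 eV.
The photon energy is |E_5 − E_4| = 0.306 eV.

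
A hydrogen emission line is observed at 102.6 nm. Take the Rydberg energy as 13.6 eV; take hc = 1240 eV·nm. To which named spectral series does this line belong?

ΔE = 1240/102.6 = 12.09 eV.
This matches 13.6 × (1/1² − 1/3²), so n_f = 1: the Lyman series.

Lyman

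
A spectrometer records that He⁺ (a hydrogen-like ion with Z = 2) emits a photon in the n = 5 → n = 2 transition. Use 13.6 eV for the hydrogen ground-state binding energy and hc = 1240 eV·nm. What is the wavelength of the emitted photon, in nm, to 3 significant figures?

For Z = 2 the level energies scale as Z², so the effective Rydberg energy is 13.6 × 4 = 54.40 eV.
ΔE = 54.40 × (1/2² − 1/5²) = 54.40 × 0.2100 = 11.42 eV.
λ = hc/ΔE = 1240 / 11.42 = 109 nm.

109 nm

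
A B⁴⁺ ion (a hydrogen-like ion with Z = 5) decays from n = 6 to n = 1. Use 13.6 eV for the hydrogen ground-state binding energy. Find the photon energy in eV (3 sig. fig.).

331 eV

The Bohr energies scale as Z², so for Z = 5: E_n = −340.0/n² eV.
E_6 = −340.0/36 = −9.444 eV and E_1 = −340.0/1 = −340.0 eV.
The photon energy is |E_6 − E_1| = 331 eV.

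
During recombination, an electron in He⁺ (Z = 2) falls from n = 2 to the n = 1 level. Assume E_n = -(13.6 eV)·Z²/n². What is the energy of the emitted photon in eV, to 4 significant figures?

The Bohr energies scale as Z², so for Z = 2: E_n = −54.40/n² eV.
E_2 = −54.40/4 = −13.60 eV and E_1 = −54.40/1 = −54.40 eV.
The photon energy is |E_2 − E_1| = 40.80 eV.

40.80 eV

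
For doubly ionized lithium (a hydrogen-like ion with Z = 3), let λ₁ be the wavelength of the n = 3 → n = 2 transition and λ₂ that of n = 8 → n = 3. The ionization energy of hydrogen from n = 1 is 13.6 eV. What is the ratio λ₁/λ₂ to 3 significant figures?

λ ∝ 1/ΔE ∝ 1/(1/n_f² − 1/n_i²), and the Z² and hc factors cancel in the ratio.
λ₁/λ₂ = (1/3² − 1/8²)/(1/2² − 1/3²) = 0.09549/0.1389 = 0.688.

0.688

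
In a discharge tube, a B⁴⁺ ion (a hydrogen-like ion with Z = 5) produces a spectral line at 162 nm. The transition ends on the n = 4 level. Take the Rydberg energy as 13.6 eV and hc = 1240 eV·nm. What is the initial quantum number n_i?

n_i = 5

The photon energy is ΔE = hc/λ = 1240 / 162 = 7.654 eV.
With Z = 5, ΔE = 340.0 × (1/n_f² − 1/n_i²), so 1/n_f² − 1/n_i² = 0.02251.
With n_f = 4: 1/n_i² = 1/16 − 0.02251 = 0.03999, so n_i ≈ 5.00.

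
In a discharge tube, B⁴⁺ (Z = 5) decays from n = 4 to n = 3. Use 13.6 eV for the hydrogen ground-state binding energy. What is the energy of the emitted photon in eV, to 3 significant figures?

16.5 eV

The Bohr energies scale as Z², so for Z = 5: E_n = −340.0/n² eV.
E_4 = −340.0/16 = −21.25 eV and E_3 = −340.0/9 = −37.78 eV.
The photon energy is |E_4 − E_3| = 16.5 eV.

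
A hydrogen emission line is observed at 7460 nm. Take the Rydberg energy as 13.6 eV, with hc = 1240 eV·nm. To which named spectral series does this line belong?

ΔE = 1240/7460 = 0.1662 eV.
This matches 13.6 × (1/5² − 1/6²), so n_f = 5: the Pfund series.

Pfund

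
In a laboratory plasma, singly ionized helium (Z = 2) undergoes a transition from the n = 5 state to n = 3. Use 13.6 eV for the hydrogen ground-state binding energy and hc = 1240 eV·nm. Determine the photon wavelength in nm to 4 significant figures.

For Z = 2 the level energies scale as Z², so the effective Rydberg energy is 13.6 × 4 = 54.40 eV.
ΔE = 54.40 × (1/3² − 1/5²) = 54.40 × 0.07111 = 3.868 eV.
λ = hc/ΔE = 1240 / 3.868 = 320.5 nm.

320.5 nm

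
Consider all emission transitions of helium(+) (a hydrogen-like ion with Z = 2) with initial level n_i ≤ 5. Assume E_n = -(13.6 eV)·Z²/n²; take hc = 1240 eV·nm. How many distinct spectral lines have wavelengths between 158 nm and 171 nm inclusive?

1

Enumerate all n_i → n_f pairs with 1 ≤ n_f < n_i ≤ 5 and compute λ = 1240 / [13.6·4·(1/n_f² − 1/n_i²)].
Lines falling in [158, 171] nm: 3→2 (164.1 nm).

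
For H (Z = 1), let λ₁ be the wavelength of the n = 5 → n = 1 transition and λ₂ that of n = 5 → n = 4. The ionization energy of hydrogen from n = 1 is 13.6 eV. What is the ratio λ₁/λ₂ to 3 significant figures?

0.0234

λ ∝ 1/ΔE ∝ 1/(1/n_f² − 1/n_i²), and the Z² and hc factors cancel in the ratio.
λ₁/λ₂ = (1/4² − 1/5²)/(1/1² − 1/5²) = 0.02250/0.9600 = 0.0234.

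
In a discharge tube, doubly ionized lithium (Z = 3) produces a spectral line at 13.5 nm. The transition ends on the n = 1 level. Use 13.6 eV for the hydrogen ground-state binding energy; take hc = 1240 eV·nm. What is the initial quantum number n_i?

The photon energy is ΔE = hc/λ = 1240 / 13.5 = 91.85 eV.
With Z = 3, ΔE = 122.4 × (1/n_f² − 1/n_i²), so 1/n_f² − 1/n_i² = 0.7504.
With n_f = 1: 1/n_i² = 1/1 − 0.7504 = 0.2496, so n_i ≈ 2.00.

n_i = 2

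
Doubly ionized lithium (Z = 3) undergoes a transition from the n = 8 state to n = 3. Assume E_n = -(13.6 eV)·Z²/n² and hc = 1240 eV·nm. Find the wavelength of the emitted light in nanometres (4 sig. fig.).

106.1 nm

For Z = 3 the level energies scale as Z², so the effective Rydberg energy is 13.6 × 9 = 122.4 eV.
ΔE = 122.4 × (1/3² − 1/8²) = 122.4 × 0.09549 = 11.69 eV.
λ = hc/ΔE = 1240 / 11.69 = 106.1 nm.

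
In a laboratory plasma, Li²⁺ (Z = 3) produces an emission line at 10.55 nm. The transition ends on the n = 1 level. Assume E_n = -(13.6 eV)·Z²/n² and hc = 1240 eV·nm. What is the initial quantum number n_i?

The photon energy is ΔE = hc/λ = 1240 / 10.55 = 117.5 eV.
With Z = 3, ΔE = 122.4 × (1/n_f² − 1/n_i²), so 1/n_f² − 1/n_i² = 0.9603.
With n_f = 1: 1/n_i² = 1/1 − 0.9603 = 0.03974, so n_i ≈ 5.02.

n_i = 5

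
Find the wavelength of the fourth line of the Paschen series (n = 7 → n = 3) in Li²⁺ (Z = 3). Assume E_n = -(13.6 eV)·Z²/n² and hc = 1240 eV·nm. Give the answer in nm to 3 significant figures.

The Paschen series terminates on n_f = 3; the fourth line has n_i = 3+4 = 7.
ΔE = 122.4 × (1/3² − 1/7²) = 11.10 eV.
λ = 1240 / 11.10 = 112 nm.

112 nm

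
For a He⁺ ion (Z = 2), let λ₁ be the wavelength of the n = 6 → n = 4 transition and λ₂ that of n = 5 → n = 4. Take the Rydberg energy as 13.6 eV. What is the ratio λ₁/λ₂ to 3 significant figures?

λ ∝ 1/ΔE ∝ 1/(1/n_f² − 1/n_i²), and the Z² and hc factors cancel in the ratio.
λ₁/λ₂ = (1/4² − 1/5²)/(1/4² − 1/6²) = 0.02250/0.03472 = 0.648.

0.648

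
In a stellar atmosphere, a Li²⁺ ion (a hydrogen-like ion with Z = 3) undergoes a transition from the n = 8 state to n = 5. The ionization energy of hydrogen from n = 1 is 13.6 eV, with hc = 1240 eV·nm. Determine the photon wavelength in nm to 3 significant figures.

416 nm

For Z = 3 the level energies scale as Z², so the effective Rydberg energy is 13.6 × 9 = 122.4 eV.
ΔE = 122.4 × (1/5² − 1/8²) = 122.4 × 0.02438 = 2.984 eV.
λ = hc/ΔE = 1240 / 2.984 = 416 nm.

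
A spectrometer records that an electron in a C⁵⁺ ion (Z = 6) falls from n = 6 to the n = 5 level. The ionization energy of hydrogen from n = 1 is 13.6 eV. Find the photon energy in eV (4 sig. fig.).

5.984 eV

The Bohr energies scale as Z², so for Z = 6: E_n = −489.6/n² eV.
E_6 = −489.6/36 = −13.60 eV and E_5 = −489.6/25 = −19.58 eV.
The photon energy is |E_6 − E_5| = 5.984 eV.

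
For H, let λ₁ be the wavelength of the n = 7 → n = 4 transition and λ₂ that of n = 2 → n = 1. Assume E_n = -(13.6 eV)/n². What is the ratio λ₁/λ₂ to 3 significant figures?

17.8

λ ∝ 1/ΔE ∝ 1/(1/n_f² − 1/n_i²), and the Z² and hc factors cancel in the ratio.
λ₁/λ₂ = (1/1² − 1/2²)/(1/4² − 1/7²) = 0.7500/0.04209 = 17.8.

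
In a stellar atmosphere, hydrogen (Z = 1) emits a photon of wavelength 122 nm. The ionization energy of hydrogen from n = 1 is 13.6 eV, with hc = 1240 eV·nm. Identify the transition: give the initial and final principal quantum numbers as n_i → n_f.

The photon energy is ΔE = hc/λ = 1240 / 122 = 10.16 eV.
With Z = 1, ΔE = 13.60 × (1/n_f² − 1/n_i²), so 1/n_f² − 1/n_i² = 0.7473.
Trying n_f = 1 gives 1/n_i² = 0.2527, i.e. n_i ≈ 2; this pair matches.

n_i = 2, n_f = 1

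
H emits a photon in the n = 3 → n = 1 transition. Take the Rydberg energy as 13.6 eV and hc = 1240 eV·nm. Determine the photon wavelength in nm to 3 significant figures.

103 nm

ΔE = 13.60 × (1/1² − 1/3²) = 13.60 × 0.8889 = 12.09 eV.
λ = hc/ΔE = 1240 / 12.09 = 103 nm.
This line belongs to the Lyman series.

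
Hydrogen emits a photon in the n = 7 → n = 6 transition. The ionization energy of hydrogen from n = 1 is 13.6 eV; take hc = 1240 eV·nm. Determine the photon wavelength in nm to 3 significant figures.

ΔE = 13.60 × (1/6² − 1/7²) = 13.60 × 0.007370 = 0.1002 eV.
λ = hc/ΔE = 1240 / 0.1002 = 12400 nm.

12400 nm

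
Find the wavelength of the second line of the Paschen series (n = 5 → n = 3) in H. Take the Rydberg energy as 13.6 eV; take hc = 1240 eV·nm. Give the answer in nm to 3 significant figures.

The Paschen series terminates on n_f = 3; the second line has n_i = 3+2 = 5.
ΔE = 13.60 × (1/3² − 1/5²) = 0.9671 eV.
λ = 1240 / 0.9671 = 1280 nm.

1280 nm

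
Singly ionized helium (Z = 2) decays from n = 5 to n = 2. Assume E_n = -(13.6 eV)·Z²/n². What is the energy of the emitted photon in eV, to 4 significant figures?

The Bohr energies scale as Z², so for Z = 2: E_n = −54.40/n² eV.
E_5 = −54.40/25 = −2.176 eV and E_2 = −54.40/4 = −13.60 eV.
The photon energy is |E_5 − E_2| = 11.42 eV.

11.42 eV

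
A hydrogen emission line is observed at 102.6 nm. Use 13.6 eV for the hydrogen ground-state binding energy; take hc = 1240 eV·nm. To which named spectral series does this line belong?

Lyman

ΔE = 1240/102.6 = 12.09 eV.
This matches 13.6 × (1/1² − 1/3²), so n_f = 1: the Lyman series.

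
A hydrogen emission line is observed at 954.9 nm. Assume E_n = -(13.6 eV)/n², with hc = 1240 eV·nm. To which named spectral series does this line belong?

Paschen

ΔE = 1240/954.9 = 1.299 eV.
This matches 13.6 × (1/3² − 1/8²), so n_f = 3: the Paschen series.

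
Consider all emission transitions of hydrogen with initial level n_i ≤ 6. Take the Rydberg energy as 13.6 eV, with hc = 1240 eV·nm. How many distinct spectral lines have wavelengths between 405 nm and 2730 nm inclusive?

Enumerate all n_i → n_f pairs with 1 ≤ n_f < n_i ≤ 6 and compute λ = 1240 / [13.6·1·(1/n_f² − 1/n_i²)].
Lines falling in [405, 2730] nm: 6→2 (410.3 nm), 5→2 (434.2 nm), 4→2 (486.3 nm), 3→2 (656.5 nm), 6→3 (1094 nm), 5→3 (1282 nm), 4→3 (1876 nm), 6→4 (2626 nm).

8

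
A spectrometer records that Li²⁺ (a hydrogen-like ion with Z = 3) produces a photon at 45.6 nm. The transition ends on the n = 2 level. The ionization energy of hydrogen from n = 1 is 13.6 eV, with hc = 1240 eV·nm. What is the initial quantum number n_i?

n_i = 6

The photon energy is ΔE = hc/λ = 1240 / 45.6 = 27.19 eV.
With Z = 3, ΔE = 122.4 × (1/n_f² − 1/n_i²), so 1/n_f² − 1/n_i² = 0.2222.
With n_f = 2: 1/n_i² = 1/4 − 0.2222 = 0.02784, so n_i ≈ 5.99.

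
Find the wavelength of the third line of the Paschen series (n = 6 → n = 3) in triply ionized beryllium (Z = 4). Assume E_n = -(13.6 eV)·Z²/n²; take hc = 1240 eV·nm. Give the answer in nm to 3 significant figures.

68.4 nm

The Paschen series terminates on n_f = 3; the third line has n_i = 3+3 = 6.
ΔE = 217.6 × (1/3² − 1/6²) = 18.13 eV.
λ = 1240 / 18.13 = 68.4 nm.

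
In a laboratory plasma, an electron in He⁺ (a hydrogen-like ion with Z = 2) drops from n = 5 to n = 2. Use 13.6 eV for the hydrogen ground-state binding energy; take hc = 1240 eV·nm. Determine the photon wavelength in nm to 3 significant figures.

109 nm

For Z = 2 the level energies scale as Z², so the effective Rydberg energy is 13.6 × 4 = 54.40 eV.
ΔE = 54.40 × (1/2² − 1/5²) = 54.40 × 0.2100 = 11.42 eV.
λ = hc/ΔE = 1240 / 11.42 = 109 nm.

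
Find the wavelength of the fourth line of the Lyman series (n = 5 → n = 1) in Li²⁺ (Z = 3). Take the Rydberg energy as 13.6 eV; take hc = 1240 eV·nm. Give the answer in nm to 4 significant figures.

10.55 nm

The Lyman series terminates on n_f = 1; the fourth line has n_i = 1+4 = 5.
ΔE = 122.4 × (1/1² − 1/5²) = 117.5 eV.
λ = 1240 / 117.5 = 10.55 nm.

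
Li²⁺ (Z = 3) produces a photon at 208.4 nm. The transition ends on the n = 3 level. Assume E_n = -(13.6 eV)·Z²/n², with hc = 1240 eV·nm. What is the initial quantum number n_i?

The photon energy is ΔE = hc/λ = 1240 / 208.4 = 5.950 eV.
With Z = 3, ΔE = 122.4 × (1/n_f² − 1/n_i²), so 1/n_f² − 1/n_i² = 0.04861.
With n_f = 3: 1/n_i² = 1/9 − 0.04861 = 0.06250, so n_i ≈ 4.00.

n_i = 4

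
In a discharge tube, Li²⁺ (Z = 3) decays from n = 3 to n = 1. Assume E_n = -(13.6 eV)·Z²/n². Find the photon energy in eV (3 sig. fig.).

The Bohr energies scale as Z², so for Z = 3: E_n = −122.4/n² eV.
E_3 = −122.4/9 = −13.60 eV and E_1 = −122.4/1 = −122.4 eV.
The photon energy is |E_3 − E_1| = 109 eV.

109 eV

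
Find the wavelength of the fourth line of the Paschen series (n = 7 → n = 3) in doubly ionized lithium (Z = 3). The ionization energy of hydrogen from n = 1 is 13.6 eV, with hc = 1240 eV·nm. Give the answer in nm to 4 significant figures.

The Paschen series terminates on n_f = 3; the fourth line has n_i = 3+4 = 7.
ΔE = 122.4 × (1/3² − 1/7²) = 11.10 eV.
λ = 1240 / 11.10 = 111.7 nm.

111.7 nm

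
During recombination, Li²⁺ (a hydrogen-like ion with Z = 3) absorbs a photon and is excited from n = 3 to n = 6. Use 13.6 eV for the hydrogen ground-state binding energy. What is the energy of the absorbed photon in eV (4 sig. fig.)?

The Bohr energies scale as Z², so for Z = 3: E_n = −122.4/n² eV.
E_6 = −122.4/36 = −3.400 eV and E_3 = −122.4/9 = −13.60 eV.
The photon energy is |E_6 − E_3| = 10.20 eV.

10.20 eV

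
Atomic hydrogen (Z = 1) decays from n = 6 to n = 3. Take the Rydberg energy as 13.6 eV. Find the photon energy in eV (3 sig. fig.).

E_6 = −13.60/36 = −0.3778 eV and E_3 = −13.60/9 = −1.511 eV.
The photon energy is |E_6 − E_3| = 1.13 eV.

1.13 eV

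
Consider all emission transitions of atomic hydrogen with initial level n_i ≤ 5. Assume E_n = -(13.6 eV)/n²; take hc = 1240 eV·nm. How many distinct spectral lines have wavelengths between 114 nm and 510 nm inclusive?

3

Enumerate all n_i → n_f pairs with 1 ≤ n_f < n_i ≤ 5 and compute λ = 1240 / [13.6·1·(1/n_f² − 1/n_i²)].
Lines falling in [114, 510] nm: 2→1 (121.6 nm), 5→2 (434.2 nm), 4→2 (486.3 nm).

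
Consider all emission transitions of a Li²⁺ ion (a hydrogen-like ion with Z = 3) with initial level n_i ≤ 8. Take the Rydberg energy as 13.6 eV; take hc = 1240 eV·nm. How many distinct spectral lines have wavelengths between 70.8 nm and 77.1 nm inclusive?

Enumerate all n_i → n_f pairs with 1 ≤ n_f < n_i ≤ 8 and compute λ = 1240 / [13.6·9·(1/n_f² − 1/n_i²)].
Lines falling in [70.8, 77.1] nm: 3→2 (72.94 nm).

1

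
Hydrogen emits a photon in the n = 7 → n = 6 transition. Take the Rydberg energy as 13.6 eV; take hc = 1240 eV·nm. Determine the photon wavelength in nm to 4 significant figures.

12370 nm

ΔE = 13.60 × (1/6² − 1/7²) = 13.60 × 0.007370 = 0.1002 eV.
λ = hc/ΔE = 1240 / 0.1002 = 12370 nm.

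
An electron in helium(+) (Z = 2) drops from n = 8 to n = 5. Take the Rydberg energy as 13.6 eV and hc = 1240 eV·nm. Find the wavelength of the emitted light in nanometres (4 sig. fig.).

For Z = 2 the level energies scale as Z², so the effective Rydberg energy is 13.6 × 4 = 54.40 eV.
ΔE = 54.40 × (1/5² − 1/8²) = 54.40 × 0.02438 = 1.326 eV.
λ = hc/ΔE = 1240 / 1.326 = 935.1 nm.

935.1 nm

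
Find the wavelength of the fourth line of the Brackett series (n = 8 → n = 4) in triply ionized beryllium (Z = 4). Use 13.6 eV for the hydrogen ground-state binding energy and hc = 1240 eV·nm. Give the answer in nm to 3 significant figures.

The Brackett series terminates on n_f = 4; the fourth line has n_i = 4+4 = 8.
ΔE = 217.6 × (1/4² − 1/8²) = 10.20 eV.
λ = 1240 / 10.20 = 122 nm.

122 nm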